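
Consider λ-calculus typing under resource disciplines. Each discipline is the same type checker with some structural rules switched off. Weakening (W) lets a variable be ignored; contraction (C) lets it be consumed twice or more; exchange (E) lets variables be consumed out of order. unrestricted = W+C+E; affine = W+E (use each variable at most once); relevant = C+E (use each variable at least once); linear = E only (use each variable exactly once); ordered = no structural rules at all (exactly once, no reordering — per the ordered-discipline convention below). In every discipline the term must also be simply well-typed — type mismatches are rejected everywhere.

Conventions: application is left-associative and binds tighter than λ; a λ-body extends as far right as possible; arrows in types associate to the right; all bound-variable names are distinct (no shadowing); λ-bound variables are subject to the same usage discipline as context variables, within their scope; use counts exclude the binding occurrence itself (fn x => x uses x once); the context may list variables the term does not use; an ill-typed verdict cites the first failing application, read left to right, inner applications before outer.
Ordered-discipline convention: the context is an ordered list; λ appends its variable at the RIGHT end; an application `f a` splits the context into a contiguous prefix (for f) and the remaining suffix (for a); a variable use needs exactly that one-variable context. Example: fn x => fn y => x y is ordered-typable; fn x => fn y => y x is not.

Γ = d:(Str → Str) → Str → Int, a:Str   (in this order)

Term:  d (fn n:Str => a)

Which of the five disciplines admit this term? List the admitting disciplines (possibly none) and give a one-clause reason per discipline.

admitted in: affine, unrestricted
variable uses: d: 1; a: 1; n (bound): 0
uses in reading order: d, a
typing: well-typed — term : Str → Int
ordered: ✗, unused: n — weakening required
linear: ✗, unused: n — weakening required
affine: ✓, d, a, n: no repeats, contraction unneeded
relevant: ✗, unused: n — weakening required
unrestricted: ✓, type-checks (Str → Int) and nothing is barred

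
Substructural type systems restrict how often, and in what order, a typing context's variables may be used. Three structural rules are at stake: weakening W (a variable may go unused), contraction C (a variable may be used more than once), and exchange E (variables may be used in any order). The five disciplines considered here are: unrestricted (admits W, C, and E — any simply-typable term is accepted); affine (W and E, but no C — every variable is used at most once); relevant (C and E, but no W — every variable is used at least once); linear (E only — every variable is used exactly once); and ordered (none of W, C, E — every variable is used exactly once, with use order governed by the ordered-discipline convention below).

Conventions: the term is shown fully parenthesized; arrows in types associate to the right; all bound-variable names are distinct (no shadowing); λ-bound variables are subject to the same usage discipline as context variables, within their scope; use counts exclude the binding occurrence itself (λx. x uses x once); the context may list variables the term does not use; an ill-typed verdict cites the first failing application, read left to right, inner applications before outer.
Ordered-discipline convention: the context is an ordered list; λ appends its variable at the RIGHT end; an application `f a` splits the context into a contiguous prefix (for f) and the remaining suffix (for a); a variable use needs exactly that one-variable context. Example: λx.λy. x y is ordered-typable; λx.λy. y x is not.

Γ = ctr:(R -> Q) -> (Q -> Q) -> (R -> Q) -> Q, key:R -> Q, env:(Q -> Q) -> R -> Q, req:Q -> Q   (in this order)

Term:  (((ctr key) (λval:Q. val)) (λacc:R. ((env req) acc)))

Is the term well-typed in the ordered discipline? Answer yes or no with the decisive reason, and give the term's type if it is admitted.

yes — ctr, key, env, req, val, acc: once each, no exchange needed; term : Q
counts: ctr=1; key=1; env=1; req=1; val [bound]=1; acc [bound]=1
order of uses: ctr, key, val, env, req, acc
typing: well-typed at Q
per-discipline verdicts: ordered ✓ · linear ✓ · affine ✓ · relevant ✓ · unrestricted ✓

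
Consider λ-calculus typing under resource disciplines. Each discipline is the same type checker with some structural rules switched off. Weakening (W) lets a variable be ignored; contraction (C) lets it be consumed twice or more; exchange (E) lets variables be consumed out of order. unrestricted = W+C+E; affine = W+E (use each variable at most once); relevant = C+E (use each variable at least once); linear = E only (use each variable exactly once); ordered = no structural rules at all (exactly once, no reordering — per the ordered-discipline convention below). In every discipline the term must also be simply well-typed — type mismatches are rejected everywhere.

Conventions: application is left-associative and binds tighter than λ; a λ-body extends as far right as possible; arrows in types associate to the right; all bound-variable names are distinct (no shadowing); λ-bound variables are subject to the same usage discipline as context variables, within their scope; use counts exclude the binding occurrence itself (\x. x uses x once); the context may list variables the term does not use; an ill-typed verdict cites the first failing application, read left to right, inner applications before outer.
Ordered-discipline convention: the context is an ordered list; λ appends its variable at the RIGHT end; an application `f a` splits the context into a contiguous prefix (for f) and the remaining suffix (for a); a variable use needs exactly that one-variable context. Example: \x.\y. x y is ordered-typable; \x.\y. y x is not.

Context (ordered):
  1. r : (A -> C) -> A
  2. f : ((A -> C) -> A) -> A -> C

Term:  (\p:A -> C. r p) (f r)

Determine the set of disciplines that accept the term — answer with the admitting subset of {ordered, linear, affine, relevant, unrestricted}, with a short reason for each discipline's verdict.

admitting disciplines: relevant, unrestricted
counts: r ×2, f ×1, p (λ-bound) ×1
uses in reading order: r, p, f, r
typing: the term checks, with type A
ordered: ✗ — repeated use of r ×2
linear: ✗ — repeated use of r ×2
affine: ✗ — repeated use of r ×2
relevant: ✓ — every one of r, f, p appears
unrestricted: ✓ — typability at A is all that's needed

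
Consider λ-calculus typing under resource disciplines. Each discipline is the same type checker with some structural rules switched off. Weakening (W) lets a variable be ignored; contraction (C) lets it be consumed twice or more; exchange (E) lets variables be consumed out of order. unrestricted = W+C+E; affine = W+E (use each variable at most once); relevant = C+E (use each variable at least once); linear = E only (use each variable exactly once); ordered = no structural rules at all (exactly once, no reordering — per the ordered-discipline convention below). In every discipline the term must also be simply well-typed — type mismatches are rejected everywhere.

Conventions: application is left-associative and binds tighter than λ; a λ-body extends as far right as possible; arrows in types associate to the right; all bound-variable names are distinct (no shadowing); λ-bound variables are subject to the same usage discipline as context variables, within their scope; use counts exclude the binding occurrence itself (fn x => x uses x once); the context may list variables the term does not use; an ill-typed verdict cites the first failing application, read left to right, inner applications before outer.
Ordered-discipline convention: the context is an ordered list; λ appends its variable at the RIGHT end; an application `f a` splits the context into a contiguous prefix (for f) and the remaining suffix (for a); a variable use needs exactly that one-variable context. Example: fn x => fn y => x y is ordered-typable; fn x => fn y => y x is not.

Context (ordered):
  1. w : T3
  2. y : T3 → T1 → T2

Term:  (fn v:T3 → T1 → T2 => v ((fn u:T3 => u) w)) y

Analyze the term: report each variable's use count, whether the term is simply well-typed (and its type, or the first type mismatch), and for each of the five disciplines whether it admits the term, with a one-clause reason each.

counts: w=1; y=1; v (λ-bound)=1; u (λ-bound)=1
left-to-right use order: v, u, w, y
typing: well-typed at T1 → T2
ordered: ✗ — use order v, u, w, y needs exchange
linear: ✓ — exactly-once usage across w, y, v, u
affine: ✓ — at most one use each (w, y, v, u)
relevant: ✓ — none of w, y, v, u goes unused
unrestricted: ✓ — typability at T1 → T2 is all that's needed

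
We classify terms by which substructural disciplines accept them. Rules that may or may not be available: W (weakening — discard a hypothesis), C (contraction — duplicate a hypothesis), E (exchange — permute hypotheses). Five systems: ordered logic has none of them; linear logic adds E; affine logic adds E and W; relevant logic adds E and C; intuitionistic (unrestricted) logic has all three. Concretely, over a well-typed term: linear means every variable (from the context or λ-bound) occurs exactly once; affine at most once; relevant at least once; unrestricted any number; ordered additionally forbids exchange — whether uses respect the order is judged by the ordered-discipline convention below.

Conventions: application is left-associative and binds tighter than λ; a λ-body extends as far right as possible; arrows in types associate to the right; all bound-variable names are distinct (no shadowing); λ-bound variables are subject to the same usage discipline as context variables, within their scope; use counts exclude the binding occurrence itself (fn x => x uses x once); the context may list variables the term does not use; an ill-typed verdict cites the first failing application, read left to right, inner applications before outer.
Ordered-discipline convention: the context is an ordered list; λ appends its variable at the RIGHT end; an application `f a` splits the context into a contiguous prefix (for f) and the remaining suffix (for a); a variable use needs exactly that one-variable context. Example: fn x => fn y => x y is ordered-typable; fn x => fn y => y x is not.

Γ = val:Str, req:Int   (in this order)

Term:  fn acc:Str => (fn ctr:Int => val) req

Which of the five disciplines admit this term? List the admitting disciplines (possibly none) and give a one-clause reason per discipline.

accepted by: affine, unrestricted
variable uses: val: 1×, req: 1×, acc [bound]: 0×, ctr [bound]: 0×
left-to-right use order: val, req
typing: well-typed — term : Str -> Str
ordered ✗ (unused: acc, ctr — weakening required)
linear ✗ (unused: acc, ctr — weakening required)
affine ✓ (none of val, req, acc, ctr used more than once)
relevant ✗ (unused: acc, ctr — weakening required)
unrestricted ✓ (simply typable at Str -> Str; W, C, E all held)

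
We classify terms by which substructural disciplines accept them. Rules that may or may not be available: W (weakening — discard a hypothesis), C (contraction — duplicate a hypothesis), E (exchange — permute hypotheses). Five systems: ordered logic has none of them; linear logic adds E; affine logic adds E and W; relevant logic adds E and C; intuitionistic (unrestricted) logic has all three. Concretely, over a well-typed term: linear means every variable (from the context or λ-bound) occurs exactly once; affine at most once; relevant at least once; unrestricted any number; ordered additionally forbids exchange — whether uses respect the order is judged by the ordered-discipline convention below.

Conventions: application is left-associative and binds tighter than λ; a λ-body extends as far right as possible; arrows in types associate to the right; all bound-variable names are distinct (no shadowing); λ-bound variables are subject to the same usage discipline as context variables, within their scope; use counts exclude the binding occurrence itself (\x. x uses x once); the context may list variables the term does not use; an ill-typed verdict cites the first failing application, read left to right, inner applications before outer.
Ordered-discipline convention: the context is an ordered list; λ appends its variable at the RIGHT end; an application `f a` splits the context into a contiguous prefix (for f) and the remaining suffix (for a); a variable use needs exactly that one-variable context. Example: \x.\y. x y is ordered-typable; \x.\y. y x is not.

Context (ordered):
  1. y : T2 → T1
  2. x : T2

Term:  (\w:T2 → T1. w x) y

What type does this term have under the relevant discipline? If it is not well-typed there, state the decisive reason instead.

term : T1
counts: y=1, x=1, w (λ-bound)=1
order of uses: w, x, y
typing: well-typed at T1
per-discipline verdicts: ordered ✗; linear ✓; affine ✓; relevant ✓; unrestricted ✓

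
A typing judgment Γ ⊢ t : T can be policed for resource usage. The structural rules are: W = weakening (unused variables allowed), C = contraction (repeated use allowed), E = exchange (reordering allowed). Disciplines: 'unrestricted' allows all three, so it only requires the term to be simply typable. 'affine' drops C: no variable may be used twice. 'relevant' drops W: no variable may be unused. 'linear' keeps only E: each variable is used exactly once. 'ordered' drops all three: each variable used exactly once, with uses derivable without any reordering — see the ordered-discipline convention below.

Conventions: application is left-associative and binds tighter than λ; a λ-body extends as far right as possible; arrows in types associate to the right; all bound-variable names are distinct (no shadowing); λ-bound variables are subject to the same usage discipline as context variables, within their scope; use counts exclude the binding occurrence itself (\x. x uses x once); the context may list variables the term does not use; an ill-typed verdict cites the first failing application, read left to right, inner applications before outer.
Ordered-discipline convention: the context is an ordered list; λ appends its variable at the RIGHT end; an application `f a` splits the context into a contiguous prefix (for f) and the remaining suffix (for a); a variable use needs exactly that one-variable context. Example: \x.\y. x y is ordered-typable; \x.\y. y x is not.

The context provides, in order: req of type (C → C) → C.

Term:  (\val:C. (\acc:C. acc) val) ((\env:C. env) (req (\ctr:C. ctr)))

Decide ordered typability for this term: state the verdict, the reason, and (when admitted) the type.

yes — req, val, acc, env, ctr once each; derivable with no W/C/E; term : C
variable uses: req ×1; val (bound) ×1; acc (bound) ×1; env (bound) ×1; ctr (bound) ×1
order of uses: acc, val, env, req, ctr
typing: well-typed at C
per-discipline verdicts: ordered ✓; linear ✓; affine ✓; relevant ✓; unrestricted ✓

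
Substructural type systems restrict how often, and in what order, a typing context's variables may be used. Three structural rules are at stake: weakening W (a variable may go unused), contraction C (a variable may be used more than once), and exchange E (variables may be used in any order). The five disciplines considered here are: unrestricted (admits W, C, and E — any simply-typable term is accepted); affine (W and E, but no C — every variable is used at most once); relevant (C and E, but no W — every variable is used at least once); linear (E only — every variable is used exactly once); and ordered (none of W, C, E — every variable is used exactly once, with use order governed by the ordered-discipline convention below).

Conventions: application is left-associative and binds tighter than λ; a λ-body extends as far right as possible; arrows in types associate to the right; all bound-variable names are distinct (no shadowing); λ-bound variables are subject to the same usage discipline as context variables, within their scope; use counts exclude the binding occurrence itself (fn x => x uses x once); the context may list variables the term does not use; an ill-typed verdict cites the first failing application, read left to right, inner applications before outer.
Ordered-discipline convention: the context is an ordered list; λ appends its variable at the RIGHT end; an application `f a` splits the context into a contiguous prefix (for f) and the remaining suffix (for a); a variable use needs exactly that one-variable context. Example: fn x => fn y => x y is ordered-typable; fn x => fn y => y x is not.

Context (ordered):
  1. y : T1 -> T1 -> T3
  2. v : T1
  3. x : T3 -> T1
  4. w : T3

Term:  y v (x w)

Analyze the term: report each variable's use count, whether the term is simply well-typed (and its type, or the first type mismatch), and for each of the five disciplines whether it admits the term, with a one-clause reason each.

usage: y ×1, v ×1, x ×1, w ×1
use order (left to right): y, v, x, w
typing: the term checks, with type T3
ordered: ✓, y, v, x, w once each; derivable with no W/C/E
linear: ✓, exactly-once usage across y, v, x, w
affine: ✓, y, v, x, w: no repeats, contraction unneeded
relevant: ✓, every one of y, v, x, w appears
unrestricted: ✓, simply typable at T3; W, C, E all held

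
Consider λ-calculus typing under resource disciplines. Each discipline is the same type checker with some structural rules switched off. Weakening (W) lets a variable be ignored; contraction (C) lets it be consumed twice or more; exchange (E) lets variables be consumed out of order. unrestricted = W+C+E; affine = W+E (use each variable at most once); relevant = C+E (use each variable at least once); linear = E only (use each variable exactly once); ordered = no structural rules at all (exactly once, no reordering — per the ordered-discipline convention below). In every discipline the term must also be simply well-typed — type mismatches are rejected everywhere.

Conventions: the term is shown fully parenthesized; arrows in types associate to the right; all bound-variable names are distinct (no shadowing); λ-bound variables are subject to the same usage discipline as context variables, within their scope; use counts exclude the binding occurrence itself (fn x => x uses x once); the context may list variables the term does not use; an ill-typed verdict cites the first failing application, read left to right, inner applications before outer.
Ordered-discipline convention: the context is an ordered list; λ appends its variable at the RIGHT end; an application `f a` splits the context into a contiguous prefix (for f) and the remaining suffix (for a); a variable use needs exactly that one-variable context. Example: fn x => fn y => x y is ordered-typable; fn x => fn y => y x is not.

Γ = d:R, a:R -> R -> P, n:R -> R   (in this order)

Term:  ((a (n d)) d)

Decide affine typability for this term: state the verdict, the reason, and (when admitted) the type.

no — needs contraction — d ×2
counts: d ×2; a ×1; n ×1
use order (left to right): a, n, d, d
typing: the term checks, with type P
per-discipline verdicts: ordered ✗; linear ✗; affine ✗; relevant ✓; unrestricted ✓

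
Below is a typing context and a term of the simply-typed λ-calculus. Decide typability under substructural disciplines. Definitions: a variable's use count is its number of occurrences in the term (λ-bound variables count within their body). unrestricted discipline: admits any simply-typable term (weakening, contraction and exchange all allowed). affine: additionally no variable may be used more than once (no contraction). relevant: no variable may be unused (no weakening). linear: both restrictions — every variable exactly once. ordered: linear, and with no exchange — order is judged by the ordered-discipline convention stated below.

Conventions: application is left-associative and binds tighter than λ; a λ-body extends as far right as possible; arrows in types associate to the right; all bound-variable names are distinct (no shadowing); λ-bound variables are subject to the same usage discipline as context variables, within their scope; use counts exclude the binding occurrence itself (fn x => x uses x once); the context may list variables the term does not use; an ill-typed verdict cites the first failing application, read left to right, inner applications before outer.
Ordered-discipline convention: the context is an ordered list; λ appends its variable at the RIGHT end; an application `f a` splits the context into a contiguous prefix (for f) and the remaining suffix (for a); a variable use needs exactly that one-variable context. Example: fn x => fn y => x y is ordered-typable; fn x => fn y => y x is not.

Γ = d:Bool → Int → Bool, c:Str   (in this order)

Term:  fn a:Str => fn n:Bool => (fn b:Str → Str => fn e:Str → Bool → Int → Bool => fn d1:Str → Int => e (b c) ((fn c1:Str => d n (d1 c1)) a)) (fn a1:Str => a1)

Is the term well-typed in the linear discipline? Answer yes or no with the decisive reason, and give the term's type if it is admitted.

yes — each of d, c, a, n, b, e, d1, c1, a1 used exactly once; term : Str → Bool → (Str → Bool → Int → Bool) → (Str → Int) → Int → Bool
use counts: d=1, c=1, a (bound)=1, n (bound)=1, b (bound)=1, e (bound)=1, d1 (bound)=1, c1 (bound)=1, a1 (bound)=1
order of uses: e, b, c, d, n, d1, c1, a, a1
typing: well-typed — term : Str → Bool → (Str → Bool → Int → Bool) → (Str → Int) → Int → Bool
across the five disciplines: ordered ✗ · linear ✓ · affine ✓ · relevant ✓ · unrestricted ✓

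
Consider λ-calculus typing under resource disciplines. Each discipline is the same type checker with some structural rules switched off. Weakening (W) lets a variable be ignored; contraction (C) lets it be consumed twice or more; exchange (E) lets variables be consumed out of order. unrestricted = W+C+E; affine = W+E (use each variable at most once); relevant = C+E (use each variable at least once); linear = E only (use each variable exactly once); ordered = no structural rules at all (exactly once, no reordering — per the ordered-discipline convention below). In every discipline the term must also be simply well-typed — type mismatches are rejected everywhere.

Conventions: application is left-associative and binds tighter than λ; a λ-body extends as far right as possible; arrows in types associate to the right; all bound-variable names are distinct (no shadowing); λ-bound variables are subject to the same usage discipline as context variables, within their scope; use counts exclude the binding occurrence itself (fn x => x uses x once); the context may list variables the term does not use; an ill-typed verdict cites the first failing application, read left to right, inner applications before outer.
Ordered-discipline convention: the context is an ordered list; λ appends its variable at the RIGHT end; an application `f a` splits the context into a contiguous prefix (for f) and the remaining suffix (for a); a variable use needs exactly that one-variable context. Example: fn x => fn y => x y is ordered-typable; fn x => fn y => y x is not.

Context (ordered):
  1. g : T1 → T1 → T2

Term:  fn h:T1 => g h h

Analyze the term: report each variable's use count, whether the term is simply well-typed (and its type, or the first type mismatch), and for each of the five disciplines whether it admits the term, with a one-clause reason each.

counts: g: 1; h (bound): 2
uses in reading order: g, h, h
typing: well-typed at T1 → T2
ordered: ✗ — h ×2 used more than once (contraction)
linear: ✗ — h ×2 used more than once (contraction)
affine: ✗ — h ×2 used more than once (contraction)
relevant: ✓ — every one of g, h appears
unrestricted: ✓ — simply typable at T1 → T2; W, C, E all held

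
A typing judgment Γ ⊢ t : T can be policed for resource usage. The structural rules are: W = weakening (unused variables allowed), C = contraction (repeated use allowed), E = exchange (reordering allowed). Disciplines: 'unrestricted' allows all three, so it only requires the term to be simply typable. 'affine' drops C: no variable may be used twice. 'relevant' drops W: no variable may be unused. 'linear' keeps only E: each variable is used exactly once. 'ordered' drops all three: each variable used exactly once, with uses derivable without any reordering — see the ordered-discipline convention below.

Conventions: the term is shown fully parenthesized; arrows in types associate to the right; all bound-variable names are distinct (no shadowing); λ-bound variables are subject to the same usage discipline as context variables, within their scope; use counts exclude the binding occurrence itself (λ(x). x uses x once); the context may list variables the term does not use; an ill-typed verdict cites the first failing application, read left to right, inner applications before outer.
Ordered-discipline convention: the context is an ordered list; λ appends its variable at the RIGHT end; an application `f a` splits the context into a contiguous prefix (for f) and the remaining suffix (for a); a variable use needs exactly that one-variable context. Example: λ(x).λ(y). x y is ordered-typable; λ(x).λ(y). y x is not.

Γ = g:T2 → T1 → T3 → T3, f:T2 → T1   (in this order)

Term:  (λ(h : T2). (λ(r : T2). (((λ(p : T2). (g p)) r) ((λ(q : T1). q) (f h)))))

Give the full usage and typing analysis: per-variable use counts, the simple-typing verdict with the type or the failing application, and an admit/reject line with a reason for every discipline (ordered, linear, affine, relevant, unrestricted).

variable uses: g: 1; f: 1; h (λ-bound): 1; r (λ-bound): 1; p (λ-bound): 1; q (λ-bound): 1
left-to-right use order: g, p, r, q, f, h
typing: ✓ — T2 → T2 → T3 → T3
ordered: ✗ — no ordered split (uses run g, p, r, q, f, h)
linear: ✓ — each of g, f, h, r, p, q used exactly once
affine: ✓ — at most one use each (g, f, h, r, p, q)
relevant: ✓ — every one of g, f, h, r, p, q appears
unrestricted: ✓ — type-checks (T2 → T2 → T3 → T3) and nothing is barred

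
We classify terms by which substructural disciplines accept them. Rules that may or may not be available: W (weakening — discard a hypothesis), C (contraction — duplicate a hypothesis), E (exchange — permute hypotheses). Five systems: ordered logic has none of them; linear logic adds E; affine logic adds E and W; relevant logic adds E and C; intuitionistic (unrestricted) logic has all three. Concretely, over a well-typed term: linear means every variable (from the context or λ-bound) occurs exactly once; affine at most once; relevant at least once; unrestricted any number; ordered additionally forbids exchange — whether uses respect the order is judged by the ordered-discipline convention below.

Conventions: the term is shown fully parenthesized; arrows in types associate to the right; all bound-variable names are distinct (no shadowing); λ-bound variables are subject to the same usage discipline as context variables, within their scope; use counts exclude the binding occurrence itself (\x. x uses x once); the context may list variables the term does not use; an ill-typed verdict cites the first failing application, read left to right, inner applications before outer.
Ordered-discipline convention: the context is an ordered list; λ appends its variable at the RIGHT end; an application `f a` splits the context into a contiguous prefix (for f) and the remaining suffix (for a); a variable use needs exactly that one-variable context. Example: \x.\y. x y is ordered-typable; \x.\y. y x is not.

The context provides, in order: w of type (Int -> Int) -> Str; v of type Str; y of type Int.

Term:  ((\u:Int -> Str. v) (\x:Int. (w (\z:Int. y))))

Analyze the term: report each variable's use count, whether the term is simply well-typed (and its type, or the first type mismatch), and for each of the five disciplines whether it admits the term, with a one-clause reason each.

use counts: w: 1, v: 1, y: 1, u (λ-bound): 0, x (λ-bound): 0, z (λ-bound): 0
uses in reading order: v, w, y
typing: the term checks, with type Str
ordered: ✗, needs weakening: u, x, z unused
linear: ✗, needs weakening: u, x, z unused
affine: ✓, at most one use each (w, v, y, u, x, z)
relevant: ✗, needs weakening: u, x, z unused
unrestricted: ✓, type-checks (Str) and nothing is barred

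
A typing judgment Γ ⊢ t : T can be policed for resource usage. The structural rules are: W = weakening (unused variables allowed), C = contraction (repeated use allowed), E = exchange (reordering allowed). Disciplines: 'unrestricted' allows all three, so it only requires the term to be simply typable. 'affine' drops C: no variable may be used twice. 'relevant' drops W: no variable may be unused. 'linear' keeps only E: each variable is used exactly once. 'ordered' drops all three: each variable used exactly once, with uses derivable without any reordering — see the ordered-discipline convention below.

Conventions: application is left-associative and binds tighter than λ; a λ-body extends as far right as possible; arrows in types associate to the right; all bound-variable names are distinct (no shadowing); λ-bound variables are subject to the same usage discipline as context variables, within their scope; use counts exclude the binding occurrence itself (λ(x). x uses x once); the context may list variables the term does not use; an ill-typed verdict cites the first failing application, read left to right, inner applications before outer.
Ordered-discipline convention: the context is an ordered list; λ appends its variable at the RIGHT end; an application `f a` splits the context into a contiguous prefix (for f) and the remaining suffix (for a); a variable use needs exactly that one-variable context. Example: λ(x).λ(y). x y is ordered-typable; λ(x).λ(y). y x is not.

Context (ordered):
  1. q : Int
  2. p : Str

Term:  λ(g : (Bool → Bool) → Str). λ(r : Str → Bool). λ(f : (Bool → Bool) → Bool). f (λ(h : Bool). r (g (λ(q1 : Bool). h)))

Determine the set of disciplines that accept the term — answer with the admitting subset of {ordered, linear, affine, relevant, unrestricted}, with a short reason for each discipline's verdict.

accepted by: affine, unrestricted
counts: q: 0×; p: 0×; g (λ-bound): 1×; r (λ-bound): 1×; f (λ-bound): 1×; h (λ-bound): 1×; q1 (λ-bound): 0×
uses in reading order: f, r, g, h
typing: well-typed at ((Bool → Bool) → Str) → (Str → Bool) → ((Bool → Bool) → Bool) → Bool
ordered: ✗ — needs weakening: q, p, q1 unused
linear: ✗ — needs weakening: q, p, q1 unused
affine: ✓ — none of q, p, g, r, f, h, q1 used more than once
relevant: ✗ — needs weakening: q, p, q1 unused
unrestricted: ✓ — typability at ((Bool → Bool) → Str) → (Str → Bool) → ((Bool → Bool) → Bool) → Bool is all that's needed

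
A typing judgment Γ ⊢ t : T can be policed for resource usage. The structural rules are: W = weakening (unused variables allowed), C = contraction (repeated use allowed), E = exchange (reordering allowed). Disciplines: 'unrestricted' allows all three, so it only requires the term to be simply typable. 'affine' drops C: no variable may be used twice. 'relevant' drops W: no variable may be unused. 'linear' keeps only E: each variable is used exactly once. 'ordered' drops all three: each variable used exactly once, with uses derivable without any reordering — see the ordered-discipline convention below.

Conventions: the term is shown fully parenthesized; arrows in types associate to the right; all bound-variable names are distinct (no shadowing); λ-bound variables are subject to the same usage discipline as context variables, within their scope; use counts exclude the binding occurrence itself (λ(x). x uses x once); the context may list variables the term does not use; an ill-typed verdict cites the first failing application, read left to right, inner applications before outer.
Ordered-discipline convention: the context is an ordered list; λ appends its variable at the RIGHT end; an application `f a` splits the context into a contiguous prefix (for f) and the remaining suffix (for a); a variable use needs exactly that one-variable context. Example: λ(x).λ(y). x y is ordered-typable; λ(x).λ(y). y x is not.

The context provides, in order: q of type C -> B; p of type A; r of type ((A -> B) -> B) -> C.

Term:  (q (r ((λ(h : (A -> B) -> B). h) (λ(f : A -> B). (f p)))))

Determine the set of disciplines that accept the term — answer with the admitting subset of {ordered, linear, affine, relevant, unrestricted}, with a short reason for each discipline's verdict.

admitted by: linear, affine, relevant, unrestricted
variable uses: q: 1, p: 1, r: 1, h [bound]: 1, f [bound]: 1
left-to-right use order: q, r, h, f, p
typing: ✓ — B
ordered ✗ (no ordered split (uses run q, r, h, f, p))
linear ✓ (each of q, p, r, h, f used exactly once)
affine ✓ (no duplicate uses among q, p, r, h, f)
relevant ✓ (q, p, r, h, f: all used, weakening unneeded)
unrestricted ✓ (typability at B is all that's needed)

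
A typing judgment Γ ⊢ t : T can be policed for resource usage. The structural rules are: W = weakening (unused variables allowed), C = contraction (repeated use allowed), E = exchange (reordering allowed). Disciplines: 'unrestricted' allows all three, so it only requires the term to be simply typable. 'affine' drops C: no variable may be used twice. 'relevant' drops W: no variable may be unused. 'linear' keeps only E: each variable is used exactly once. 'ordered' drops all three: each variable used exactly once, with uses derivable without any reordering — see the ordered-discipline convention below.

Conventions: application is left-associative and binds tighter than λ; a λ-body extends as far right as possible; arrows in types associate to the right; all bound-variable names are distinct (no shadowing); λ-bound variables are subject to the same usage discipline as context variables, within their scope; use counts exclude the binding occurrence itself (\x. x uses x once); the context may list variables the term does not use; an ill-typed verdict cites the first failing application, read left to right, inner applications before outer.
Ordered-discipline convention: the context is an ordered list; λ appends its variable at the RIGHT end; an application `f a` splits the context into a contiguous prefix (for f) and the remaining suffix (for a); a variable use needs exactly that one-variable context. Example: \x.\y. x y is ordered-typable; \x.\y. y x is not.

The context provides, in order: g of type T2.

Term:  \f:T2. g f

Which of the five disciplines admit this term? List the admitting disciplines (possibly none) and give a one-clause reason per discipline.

accepted by: none
counts: g: 1×; f (bound): 1×
left-to-right use order: g, f
typing: ill-typed: applying a non-function (T2)
ordered: ✗ — not simply typable
linear: ✗ — fails simple typing
affine: ✗ — a type mismatch blocks all five
relevant: ✗ — the type mismatch rejects it
unrestricted: ✗ — not simply typable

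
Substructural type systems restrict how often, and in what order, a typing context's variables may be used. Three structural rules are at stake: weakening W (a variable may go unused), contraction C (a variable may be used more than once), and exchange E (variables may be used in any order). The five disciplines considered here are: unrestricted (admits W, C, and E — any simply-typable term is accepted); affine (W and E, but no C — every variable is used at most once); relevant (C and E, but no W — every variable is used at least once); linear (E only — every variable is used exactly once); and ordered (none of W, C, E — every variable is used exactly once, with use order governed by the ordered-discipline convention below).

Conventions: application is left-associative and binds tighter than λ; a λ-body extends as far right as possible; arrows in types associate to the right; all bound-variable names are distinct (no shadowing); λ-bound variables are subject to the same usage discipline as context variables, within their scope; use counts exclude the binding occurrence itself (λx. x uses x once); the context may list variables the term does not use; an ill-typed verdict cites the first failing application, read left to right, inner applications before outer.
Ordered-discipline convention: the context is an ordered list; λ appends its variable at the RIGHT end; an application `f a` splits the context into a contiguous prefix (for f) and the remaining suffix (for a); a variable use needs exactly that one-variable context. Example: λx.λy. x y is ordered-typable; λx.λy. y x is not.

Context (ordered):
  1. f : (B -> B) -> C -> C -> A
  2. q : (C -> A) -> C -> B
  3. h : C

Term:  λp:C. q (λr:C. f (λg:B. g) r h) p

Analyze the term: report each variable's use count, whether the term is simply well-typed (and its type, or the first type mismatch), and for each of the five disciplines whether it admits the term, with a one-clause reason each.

variable uses: f ×1; q ×1; h ×1; p [bound] ×1; r [bound] ×1; g [bound] ×1
use order (left to right): q, f, g, r, h, p
typing: ✓ — C -> B
ordered ✗ (no contiguous prefix/suffix split fits q, f, g, r, h, p)
linear ✓ (each of f, q, h, p, r, g used exactly once)
affine ✓ (no duplicate uses among f, q, h, p, r, g)
relevant ✓ (at least one use each (f, q, h, p, r, g))
unrestricted ✓ (simply typable at C -> B; W, C, E all held)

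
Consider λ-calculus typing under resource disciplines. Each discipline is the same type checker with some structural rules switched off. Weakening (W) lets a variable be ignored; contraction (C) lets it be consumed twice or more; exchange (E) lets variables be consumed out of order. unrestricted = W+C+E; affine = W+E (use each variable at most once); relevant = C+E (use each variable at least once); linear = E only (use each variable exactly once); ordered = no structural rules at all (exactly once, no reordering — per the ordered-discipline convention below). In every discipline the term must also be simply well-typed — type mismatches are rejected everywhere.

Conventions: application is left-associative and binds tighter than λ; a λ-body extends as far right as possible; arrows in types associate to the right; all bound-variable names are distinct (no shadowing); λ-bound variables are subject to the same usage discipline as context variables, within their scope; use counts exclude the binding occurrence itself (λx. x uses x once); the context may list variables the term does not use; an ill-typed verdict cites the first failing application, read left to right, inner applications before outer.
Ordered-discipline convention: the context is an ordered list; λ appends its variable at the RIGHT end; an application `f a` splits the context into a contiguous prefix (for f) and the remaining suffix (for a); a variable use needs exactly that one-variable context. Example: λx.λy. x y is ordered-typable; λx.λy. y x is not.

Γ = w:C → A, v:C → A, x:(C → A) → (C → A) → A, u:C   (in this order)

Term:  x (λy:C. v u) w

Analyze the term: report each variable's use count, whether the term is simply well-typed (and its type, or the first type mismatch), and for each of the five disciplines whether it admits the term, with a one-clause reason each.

variable uses: w: 1, v: 1, x: 1, u: 1, y (bound): 0
order of uses: x, v, u, w
typing: well-typed at A
ordered: ✗ — needs weakening: y unused
linear: ✗ — needs weakening: y unused
affine: ✓ — none of w, v, x, u, y used more than once
relevant: ✗ — needs weakening: y unused
unrestricted: ✓ — simply typable at A; W, C, E all held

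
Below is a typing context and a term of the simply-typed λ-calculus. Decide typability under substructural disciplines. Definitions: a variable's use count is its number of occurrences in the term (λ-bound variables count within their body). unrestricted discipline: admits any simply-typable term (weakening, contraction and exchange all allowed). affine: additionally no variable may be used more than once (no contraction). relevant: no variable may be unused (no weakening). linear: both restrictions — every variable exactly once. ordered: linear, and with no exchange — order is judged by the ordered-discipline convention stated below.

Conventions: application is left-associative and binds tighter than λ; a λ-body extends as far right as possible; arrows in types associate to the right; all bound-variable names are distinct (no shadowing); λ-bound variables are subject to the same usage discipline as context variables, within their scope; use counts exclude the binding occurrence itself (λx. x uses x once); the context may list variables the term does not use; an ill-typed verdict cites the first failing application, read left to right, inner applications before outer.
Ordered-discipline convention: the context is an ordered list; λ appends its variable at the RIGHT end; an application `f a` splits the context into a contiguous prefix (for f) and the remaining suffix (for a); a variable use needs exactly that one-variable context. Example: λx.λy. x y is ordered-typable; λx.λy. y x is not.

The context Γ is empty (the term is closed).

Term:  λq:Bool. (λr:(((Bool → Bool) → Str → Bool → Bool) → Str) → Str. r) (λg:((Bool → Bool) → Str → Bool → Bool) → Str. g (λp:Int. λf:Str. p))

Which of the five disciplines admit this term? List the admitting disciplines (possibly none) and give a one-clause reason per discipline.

accepted by: none
variable uses: q (bound) ×0; r (bound) ×1; g (bound) ×1; p (bound) ×1; f (bound) ×0
uses in reading order: r, g, p
typing: ill-typed: an application expects (Bool → Bool) → Str → Bool → Bool but receives Int → Str → Int
ordered: ✗, fails simple typing
linear: ✗, a type mismatch blocks all five
affine: ✗, the type mismatch rejects it
relevant: ✗, not simply typable
unrestricted: ✗, fails simple typing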